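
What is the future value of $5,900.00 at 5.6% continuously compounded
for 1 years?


Formula: FV = P * e^(r*t)
Exponent: r*t = 0.056 * 1 = 0.056
e^(0.056) = 1.057598
FV = $5,900.00 * 1.057598 = $6,239.83

$6,239.83


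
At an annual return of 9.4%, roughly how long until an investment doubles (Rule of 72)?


Formula: Years ≈ 72 / r
Substituting: Years ≈ 72 / 9.4
Years ≈ 7.7

7.7 years


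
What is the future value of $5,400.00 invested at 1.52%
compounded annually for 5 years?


Formula: FV = P * (1 + r)^n
Substituting: FV = $5,400.00 * (1 + 0.0152)^5
Growth factor: (1.0152)^5 = 1.078346
FV = $5,400.00 * 1.078346 = $5,823.07

$5,823.07


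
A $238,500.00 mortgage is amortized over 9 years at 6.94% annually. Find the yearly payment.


Formula: PMT = PV * r / (1 - (1+r)^(-n))
Denominator: 1 - (1 + 0.0694)^(-9) = 0.453313
Numerator: $238,500.00 * 0.0694 = 16551.9
PMT = 16551.9 / 0.453313 = $36,513.14

$36,513.14


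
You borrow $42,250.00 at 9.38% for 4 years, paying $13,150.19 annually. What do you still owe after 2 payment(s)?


Formula: Balance = PV*(1+r)^k - PMT*((1+r)^k - 1)/r
Growth: (1 + 0.0938)^2 = 1.196398
Accumulated factor: ((1+r)^k - 1)/r = 2.0938
Balance = $42,250.00 * 1.196398 - $13,150.19 * 2.0938
Balance = $23,013.97

$23,013.97


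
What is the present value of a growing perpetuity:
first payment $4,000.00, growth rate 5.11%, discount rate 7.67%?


Formula: PV = C / (r - g)
Spread: r - g = 0.0767 - 0.0511 = 0.0256
Substituting: PV = $4,000.00 / 0.0256
PV = $156,250.00

$156,250.00


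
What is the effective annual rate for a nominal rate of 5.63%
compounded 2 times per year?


Formula: EAR = (1 + r/m)^m - 1
Period rate: r/m = 0.0563 / 2 = 0.02815
Compounding: (1 + 0.02815)^2 = 1.057092
EAR = 1.057092 - 1 = 0.057092

0.057092


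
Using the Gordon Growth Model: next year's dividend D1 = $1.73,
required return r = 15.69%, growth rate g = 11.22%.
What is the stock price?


Formula: P = D1 / (r - g)
Spread: r - g = 0.1569 - 0.1122 = 0.0447
Substituting: P = $1.73 / 0.0447
P = $38.70

$38.70


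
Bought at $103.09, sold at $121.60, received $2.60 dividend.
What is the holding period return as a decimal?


Formula: HPR = (P1 - P0 + D) / P0
Gain: $121.60 - $103.09 + $2.60 = $21.11
HPR = $21.11 / $103.09 = 0.2048

0.2048


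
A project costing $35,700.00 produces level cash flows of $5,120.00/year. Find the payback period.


Formula: Payback = investment / annual cash flow
Substituting: Payback = $35,700.00 / $5,120.00
Payback = 6.9727 years

6.9727 years


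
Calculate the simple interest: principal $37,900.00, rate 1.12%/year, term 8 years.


Formula: I = P * r * t
Substituting: I = $37,900.00 * 0.0112 * 8
Step: I = $37,900.00 * 0.0896
I = $3,395.84

$3,395.84


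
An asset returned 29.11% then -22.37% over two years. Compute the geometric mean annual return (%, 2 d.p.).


Formula: Geometric mean = ((1+r1)*(1+r2))^(1/2) - 1
Product: (1 + 0.2911) * (1 + -0.2237) = 1.2911 * 0.7763 = 1.002281
Square root: 1.002281^0.5 = 1.00114
Geometric mean = 1.00114 - 1 = 0.00114
As percentage: 0.11%

0.11%


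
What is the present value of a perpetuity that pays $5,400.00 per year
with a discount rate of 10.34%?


Formula: PV = C / r
Substituting: PV = $5,400.00 / 0.1034
PV = $52,224.37

$52,224.37


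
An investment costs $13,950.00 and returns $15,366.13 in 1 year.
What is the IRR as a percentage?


Formula: IRR = C1/C0 - 1
Substituting: IRR = $15,366.13 / $13,950.00 - 1
Ratio: 1.101515 - 1 = 0.101515
IRR = 10.1515%

10.1515%


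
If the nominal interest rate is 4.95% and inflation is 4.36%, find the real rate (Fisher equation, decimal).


Formula: (1 + r_real) = (1 + r_nom) / (1 + inflation)
Substituting: (1 + r_real) = 1.0495 / 1.0436
(1 + r_real) = 1.005654
r_real = 1.005654 - 1 = 0.005654

0.005654


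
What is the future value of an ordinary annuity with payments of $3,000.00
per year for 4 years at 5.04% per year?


Formula: FV = PMT * ((1+r)^n - 1) / r
Growth factor: (1 + 0.0504)^4 = 1.21736
Numerator: 1.21736 - 1 = 0.21736
FV = $3,000.00 * 0.21736 / 0.0504 = $12,938.07

$12,938.07


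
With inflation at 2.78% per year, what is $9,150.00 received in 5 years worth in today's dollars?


Formula: Real value = nominal / (1 + inflation)^years
Price level: (1 + 0.0278)^5 = 1.146946
Real value = $9,150.00 / 1.146946 = $7,977.71

$7,977.71


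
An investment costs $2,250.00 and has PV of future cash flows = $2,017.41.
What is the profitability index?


Formula: PI = PV(cash flows) / initial investment
Substituting: PI = $2,017.41 / $2,250.00
PI = 0.8966

0.8966


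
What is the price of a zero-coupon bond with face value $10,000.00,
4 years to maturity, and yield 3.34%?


Formula: Price = FV / (1 + r)^n
Substituting: Price = $10,000.00 / (1 + 0.0334)^4
Discount factor: (1.0334)^4 = 1.140444
Price = $10,000.00 / 1.140444 = $8,768.52

$8,768.52


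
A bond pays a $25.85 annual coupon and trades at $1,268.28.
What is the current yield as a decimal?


Formula: Current yield = annual coupon / price
Substituting: CY = $25.85 / $1,268.28
CY = 0.020382

0.020382


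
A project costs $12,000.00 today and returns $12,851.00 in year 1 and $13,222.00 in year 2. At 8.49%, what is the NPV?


Formula: NPV = C0 + C1/(1+r) + C2/(1+r)^2
Discount C1: $12,851.00 / (1 + 0.0849) = $11,845.33
Discount C2: $13,222.00 / (1 + 0.0849)^2 = $11,233.57
NPV = -$12,000.00 + $11,845.33 + $11,233.57 = $11,078.90

$11,078.90


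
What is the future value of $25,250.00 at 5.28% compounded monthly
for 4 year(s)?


Formula: FV = P * (1 + r/m)^(m*t)
Period rate: r/m = 0.0528 / 12 = 0.0044
Total periods: m*t = 12 * 4 = 48
Growth factor: (1 + 0.0044)^48 = 1.234587
FV = $25,250.00 * 1.234587 = $31,173.33

$31,173.33


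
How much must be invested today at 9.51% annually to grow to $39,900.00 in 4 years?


Formula: PV = FV / (1 + r)^n
Substituting: PV = $39,900.00 / (1 + 0.0951)^4
Discount factor: (1.0951)^4 = 1.438186
PV = $39,900.00 / 1.438186 = $27,743.28

$27,743.28


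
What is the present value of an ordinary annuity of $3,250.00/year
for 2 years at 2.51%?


Formula: PV = PMT * (1 - (1+r)^(-n)) / r
Discount factor: (1 + 0.0251)^(-2) = 0.951629
Bracket: 1 - 0.951629 = 0.048371
PV = $3,250.00 * 0.048371 / 0.0251 = $6,263.22

$6,263.22


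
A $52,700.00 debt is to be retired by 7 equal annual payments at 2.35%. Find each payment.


Formula: PMT = PV * r / (1 - (1+r)^(-n))
Denominator: 1 - (1 + 0.0235)^(-7) = 0.150066
Numerator: $52,700.00 * 0.0235 = 1238.45
PMT = 1238.45 / 0.150066 = $8,252.69

$8,252.69


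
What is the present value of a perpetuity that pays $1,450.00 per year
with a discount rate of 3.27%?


Formula: PV = C / r
Substituting: PV = $1,450.00 / 0.0327
PV = $44,342.51

$44,342.51


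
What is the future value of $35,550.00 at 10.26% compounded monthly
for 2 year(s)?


Formula: FV = P * (1 + r/m)^(m*t)
Period rate: r/m = 0.1026 / 12 = 0.00855
Total periods: m*t = 12 * 2 = 24
Growth factor: (1 + 0.00855)^24 = 1.2267
FV = $35,550.00 * 1.2267 = $43,609.19

$43,609.19


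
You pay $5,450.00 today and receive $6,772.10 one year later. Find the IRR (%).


Formula: IRR = C1/C0 - 1
Substituting: IRR = $6,772.10 / $5,450.00 - 1
Ratio: 1.242587 - 1 = 0.242587
IRR = 24.2587%

24.2587%


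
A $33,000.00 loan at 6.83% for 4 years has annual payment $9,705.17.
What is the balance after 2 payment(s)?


Formula: Balance = PV*(1+r)^k - PMT*((1+r)^k - 1)/r
Growth: (1 + 0.0683)^2 = 1.141265
Accumulated factor: ((1+r)^k - 1)/r = 2.0683
Balance = $33,000.00 * 1.141265 - $9,705.17 * 2.0683
Balance = $17,588.54

$17,588.54


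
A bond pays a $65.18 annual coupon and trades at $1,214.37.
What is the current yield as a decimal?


Formula: Current yield = annual coupon / price
Substituting: CY = $65.18 / $1,214.37
CY = 0.053674

0.053674


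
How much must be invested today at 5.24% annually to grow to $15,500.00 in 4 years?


Formula: PV = FV / (1 + r)^n
Substituting: PV = $15,500.00 / (1 + 0.0524)^4
Discount factor: (1.0524)^4 = 1.226658
PV = $15,500.00 / 1.226658 = $12,635.96

$12,635.96


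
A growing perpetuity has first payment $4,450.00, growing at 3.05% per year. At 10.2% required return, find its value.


Formula: PV = C / (r - g)
Spread: r - g = 0.102 - 0.0305 = 0.0715
Substituting: PV = $4,450.00 / 0.0715
PV = $62,237.76

$62,237.76


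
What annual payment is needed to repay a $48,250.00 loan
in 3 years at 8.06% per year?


Formula: PMT = PV * r / (1 - (1+r)^(-n))
Denominator: 1 - (1 + 0.0806)^(-3) = 0.207489
Numerator: $48,250.00 * 0.0806 = 3888.95
PMT = 3888.95 / 0.207489 = $18,742.89

$18,742.89


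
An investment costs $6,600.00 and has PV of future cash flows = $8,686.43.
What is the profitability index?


Formula: PI = PV(cash flows) / initial investment
Substituting: PI = $8,686.43 / $6,600.00
PI = 1.3161

1.3161


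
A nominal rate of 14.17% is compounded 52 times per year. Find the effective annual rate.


Formula: EAR = (1 + r/m)^m - 1
Period rate: r/m = 0.1417 / 52 = 0.002725
Compounding: (1 + 0.002725)^52 = 1.152009
EAR = 1.152009 - 1 = 0.152009

0.152009


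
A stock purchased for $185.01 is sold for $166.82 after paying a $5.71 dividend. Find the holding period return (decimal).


Formula: HPR = (P1 - P0 + D) / P0
Gain: $166.82 - $185.01 + $5.71 = -$12.48
HPR = -$12.48 / $185.01 = -0.0675

-0.0675


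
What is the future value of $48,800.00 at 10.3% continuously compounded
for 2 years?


Formula: FV = P * e^(r*t)
Exponent: r*t = 0.103 * 2 = 0.206
e^(0.206) = 1.228753
FV = $48,800.00 * 1.228753 = $59,963.16

$59,963.16


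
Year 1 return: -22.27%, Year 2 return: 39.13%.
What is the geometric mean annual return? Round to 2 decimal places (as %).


Formula: Geometric mean = ((1+r1)*(1+r2))^(1/2) - 1
Product: (1 + -0.2227) * (1 + 0.3913) = 0.7773 * 1.3913 = 1.081457
Square root: 1.081457^0.5 = 1.039931
Geometric mean = 1.039931 - 1 = 0.039931
As percentage: 3.99%

3.99%


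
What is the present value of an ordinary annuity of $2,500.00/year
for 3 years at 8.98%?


Formula: PV = PMT * (1 - (1+r)^(-n)) / r
Discount factor: (1 + 0.0898)^(-3) = 0.772609
Bracket: 1 - 0.772609 = 0.227391
PV = $2,500.00 * 0.227391 / 0.0898 = $6,330.49

$6,330.49


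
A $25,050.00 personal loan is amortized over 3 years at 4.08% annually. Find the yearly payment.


Formula: PMT = PV * r / (1 - (1+r)^(-n))
Denominator: 1 - (1 + 0.0408)^(-3) = 0.113052
Numerator: $25,050.00 * 0.0408 = 1022.04
PMT = 1022.04 / 0.113052 = $9,040.44

$9,040.44


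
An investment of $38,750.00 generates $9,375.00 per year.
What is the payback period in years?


Formula: Payback = investment / annual cash flow
Substituting: Payback = $38,750.00 / $9,375.00
Payback = 4.1333 years

4.1333 years


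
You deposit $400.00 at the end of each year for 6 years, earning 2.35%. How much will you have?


Formula: FV = PMT * ((1+r)^n - 1) / r
Growth factor: (1 + 0.0235)^6 = 1.149548
Numerator: 1.149548 - 1 = 0.149548
FV = $400.00 * 0.149548 / 0.0235 = $2,545.50

$2,545.50


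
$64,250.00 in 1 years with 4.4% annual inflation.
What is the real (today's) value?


Formula: Real value = nominal / (1 + inflation)^years
Price level: (1 + 0.044)^1 = 1.044
Real value = $64,250.00 / 1.044 = $61,542.15

$61,542.15


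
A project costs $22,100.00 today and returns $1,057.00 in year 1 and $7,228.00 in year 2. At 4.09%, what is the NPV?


Formula: NPV = C0 + C1/(1+r) + C2/(1+r)^2
Discount C1: $1,057.00 / (1 + 0.0409) = $1,015.47
Discount C2: $7,228.00 / (1 + 0.0409)^2 = $6,671.14
NPV = -$22,100.00 + $1,015.47 + $6,671.14 = -$14,413.39

-$14,413.39


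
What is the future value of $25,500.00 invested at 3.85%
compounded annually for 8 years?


Formula: FV = P * (1 + r)^n
Substituting: FV = $25,500.00 * (1 + 0.0385)^8
Growth factor: (1.0385)^8 = 1.352857
FV = $25,500.00 * 1.352857 = $34,497.86

$34,497.86


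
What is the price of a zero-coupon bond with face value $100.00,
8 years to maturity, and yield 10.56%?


Formula: Price = FV / (1 + r)^n
Substituting: Price = $100.00 / (1 + 0.1056)^8
Discount factor: (1.1056)^8 = 2.232463
Price = $100.00 / 2.232463 = $44.79

$44.79


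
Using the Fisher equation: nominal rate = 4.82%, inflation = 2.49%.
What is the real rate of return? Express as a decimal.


Formula: (1 + r_real) = (1 + r_nom) / (1 + inflation)
Substituting: (1 + r_real) = 1.0482 / 1.0249
(1 + r_real) = 1.022734
r_real = 1.022734 - 1 = 0.022734

0.022734


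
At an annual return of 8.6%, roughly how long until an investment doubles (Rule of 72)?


Formula: Years ≈ 72 / r
Substituting: Years ≈ 72 / 8.6
Years ≈ 8.4

8.4 years


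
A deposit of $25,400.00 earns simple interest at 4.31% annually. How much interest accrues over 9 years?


Formula: I = P * r * t
Substituting: I = $25,400.00 * 0.0431 * 9
Step: I = $25,400.00 * 0.3879
I = $9,852.66

$9,852.66


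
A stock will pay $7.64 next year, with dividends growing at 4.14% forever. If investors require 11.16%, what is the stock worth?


Formula: P = D1 / (r - g)
Spread: r - g = 0.1116 - 0.0414 = 0.0702
Substituting: P = $7.64 / 0.0702
P = $108.83

$108.83


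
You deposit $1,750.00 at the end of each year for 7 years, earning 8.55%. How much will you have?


Formula: FV = PMT * ((1+r)^n - 1) / r
Growth factor: (1 + 0.0855)^7 = 1.77586
Numerator: 1.77586 - 1 = 0.77586
FV = $1,750.00 * 0.77586 / 0.0855 = $15,880.18

$15,880.18


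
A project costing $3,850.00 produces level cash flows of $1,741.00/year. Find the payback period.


Formula: Payback = investment / annual cash flow
Substituting: Payback = $3,850.00 / $1,741.00
Payback = 2.2114 years

2.2114 years


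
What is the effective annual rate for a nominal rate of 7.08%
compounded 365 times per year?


Formula: EAR = (1 + r/m)^m - 1
Period rate: r/m = 0.0708 / 365 = 0.000194
Compounding: (1 + 0.000194)^365 = 1.073359
EAR = 1.073359 - 1 = 0.073359

0.073359


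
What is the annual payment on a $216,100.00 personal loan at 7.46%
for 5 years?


Formula: PMT = PV * r / (1 - (1+r)^(-n))
Denominator: 1 - (1 + 0.0746)^(-5) = 0.302144
Numerator: $216,100.00 * 0.0746 = 16121.06
PMT = 16121.06 / 0.302144 = $53,355.55

$53,355.55


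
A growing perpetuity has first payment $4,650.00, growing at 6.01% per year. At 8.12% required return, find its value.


Formula: PV = C / (r - g)
Spread: r - g = 0.0812 - 0.0601 = 0.0211
Substituting: PV = $4,650.00 / 0.0211
PV = $220,379.15

$220,379.15


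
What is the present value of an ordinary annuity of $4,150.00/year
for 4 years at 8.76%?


Formula: PV = PMT * (1 - (1+r)^(-n)) / r
Discount factor: (1 + 0.0876)^(-4) = 0.714699
Bracket: 1 - 0.714699 = 0.285301
PV = $4,150.00 * 0.285301 / 0.0876 = $13,515.97

$13,515.97


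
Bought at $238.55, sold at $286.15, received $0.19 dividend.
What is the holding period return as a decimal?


Formula: HPR = (P1 - P0 + D) / P0
Gain: $286.15 - $238.55 + $0.19 = $47.79
HPR = $47.79 / $238.55 = 0.2003

0.2003


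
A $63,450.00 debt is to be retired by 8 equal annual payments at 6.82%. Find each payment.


Formula: PMT = PV * r / (1 - (1+r)^(-n))
Denominator: 1 - (1 + 0.0682)^(-8) = 0.410099
Numerator: $63,450.00 * 0.0682 = 4327.29
PMT = 4327.29 / 0.410099 = $10,551.83

$10,551.83


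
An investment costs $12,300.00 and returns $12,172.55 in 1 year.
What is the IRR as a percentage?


Formula: IRR = C1/C0 - 1
Substituting: IRR = $12,172.55 / $12,300.00 - 1
Ratio: 0.989638 - 1 = -0.010362
IRR = -1.0362%

-1.0362%


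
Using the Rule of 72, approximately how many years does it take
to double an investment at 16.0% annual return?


Formula: Years ≈ 72 / r
Substituting: Years ≈ 72 / 16.0
Years ≈ 4.5

4.5 years


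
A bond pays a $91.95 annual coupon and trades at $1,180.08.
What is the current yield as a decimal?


Formula: Current yield = annual coupon / price
Substituting: CY = $91.95 / $1,180.08
CY = 0.077918

0.077918


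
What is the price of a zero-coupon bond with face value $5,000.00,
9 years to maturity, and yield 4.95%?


Formula: Price = FV / (1 + r)^n
Substituting: Price = $5,000.00 / (1 + 0.0495)^9
Discount factor: (1.0495)^9 = 1.544692
Price = $5,000.00 / 1.544692 = $3,236.89

$3,236.89


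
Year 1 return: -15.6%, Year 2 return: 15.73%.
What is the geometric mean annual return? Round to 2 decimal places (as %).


Formula: Geometric mean = ((1+r1)*(1+r2))^(1/2) - 1
Product: (1 + -0.156) * (1 + 0.1573) = 0.844 * 1.1573 = 0.976761
Square root: 0.976761^0.5 = 0.988312
Geometric mean = 0.988312 - 1 = -0.011688
As percentage: -1.17%

-1.17%


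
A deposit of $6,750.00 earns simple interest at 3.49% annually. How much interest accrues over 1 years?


Formula: I = P * r * t
Substituting: I = $6,750.00 * 0.0349 * 1
Step: I = $6,750.00 * 0.0349
I = $235.58

$235.58


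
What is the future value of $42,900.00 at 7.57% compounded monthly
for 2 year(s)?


Formula: FV = P * (1 + r/m)^(m*t)
Period rate: r/m = 0.0757 / 12 = 0.006308
Total periods: m*t = 12 * 2 = 24
Growth factor: (1 + 0.006308)^24 = 1.162909
FV = $42,900.00 * 1.162909 = $49,888.79

$49,888.79


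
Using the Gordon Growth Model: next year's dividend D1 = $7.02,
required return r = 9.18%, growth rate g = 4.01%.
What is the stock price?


Formula: P = D1 / (r - g)
Spread: r - g = 0.0918 - 0.0401 = 0.0517
Substituting: P = $7.02 / 0.0517
P = $135.78

$135.78


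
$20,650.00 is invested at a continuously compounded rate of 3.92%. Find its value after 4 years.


Formula: FV = P * e^(r*t)
Exponent: r*t = 0.0392 * 4 = 0.1568
e^(0.1568) = 1.169762
FV = $20,650.00 * 1.169762 = $24,155.58

$24,155.58


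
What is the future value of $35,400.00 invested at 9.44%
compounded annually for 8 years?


Formula: FV = P * (1 + r)^n
Substituting: FV = $35,400.00 * (1 + 0.0944)^8
Growth factor: (1.0944)^8 = 2.057826
FV = $35,400.00 * 2.057826 = $72,847.04

$72,847.04


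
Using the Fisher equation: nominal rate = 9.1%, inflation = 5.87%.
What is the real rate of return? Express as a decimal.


Formula: (1 + r_real) = (1 + r_nom) / (1 + inflation)
Substituting: (1 + r_real) = 1.091 / 1.0587
(1 + r_real) = 1.030509
r_real = 1.030509 - 1 = 0.030509

0.030509


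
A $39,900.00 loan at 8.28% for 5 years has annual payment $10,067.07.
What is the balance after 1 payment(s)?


Formula: Balance = PV*(1+r)^k - PMT*((1+r)^k - 1)/r
Growth: (1 + 0.0828)^1 = 1.0828
Accumulated factor: ((1+r)^k - 1)/r = 1.0
Balance = $39,900.00 * 1.0828 - $10,067.07 * 1.0
Balance = $33,136.65

$33,136.65


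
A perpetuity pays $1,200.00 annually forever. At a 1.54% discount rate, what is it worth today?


Formula: PV = C / r
Substituting: PV = $1,200.00 / 0.0154
PV = $77,922.08

$77,922.08


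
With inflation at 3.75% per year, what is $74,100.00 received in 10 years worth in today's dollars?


Formula: Real value = nominal / (1 + inflation)^years
Price level: (1 + 0.0375)^10 = 1.445044
Real value = $74,100.00 / 1.445044 = $51,278.72

$51,278.72


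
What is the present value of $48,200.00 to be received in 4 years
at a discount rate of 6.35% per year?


Formula: PV = FV / (1 + r)^n
Substituting: PV = $48,200.00 / (1 + 0.0635)^4
Discount factor: (1.0635)^4 = 1.279234
PV = $48,200.00 / 1.279234 = $37,678.80

$37,678.80


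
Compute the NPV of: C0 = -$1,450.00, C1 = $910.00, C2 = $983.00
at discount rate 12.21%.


Formula: NPV = C0 + C1/(1+r) + C2/(1+r)^2
Discount C1: $910.00 / (1 + 0.1221) = $810.98
Discount C2: $983.00 / (1 + 0.1221)^2 = $780.71
NPV = -$1,450.00 + $810.98 + $780.71 = $141.69

$141.69


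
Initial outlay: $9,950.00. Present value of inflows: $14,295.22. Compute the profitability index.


Formula: PI = PV(cash flows) / initial investment
Substituting: PI = $14,295.22 / $9,950.00
PI = 1.4367

1.4367


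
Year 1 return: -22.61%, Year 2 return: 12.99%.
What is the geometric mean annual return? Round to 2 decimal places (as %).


Formula: Geometric mean = ((1+r1)*(1+r2))^(1/2) - 1
Product: (1 + -0.2261) * (1 + 0.1299) = 0.7739 * 1.1299 = 0.87443
Square root: 0.87443^0.5 = 0.935109
Geometric mean = 0.935109 - 1 = -0.064891
As percentage: -6.49%

-6.49%


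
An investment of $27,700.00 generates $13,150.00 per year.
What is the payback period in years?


Formula: Payback = investment / annual cash flow
Substituting: Payback = $27,700.00 / $13,150.00
Payback = 2.1065 years

2.1065 years


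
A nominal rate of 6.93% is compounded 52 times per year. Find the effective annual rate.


Formula: EAR = (1 + r/m)^m - 1
Period rate: r/m = 0.0693 / 52 = 0.001333
Compounding: (1 + 0.001333)^52 = 1.071708
EAR = 1.071708 - 1 = 0.071708

0.071708


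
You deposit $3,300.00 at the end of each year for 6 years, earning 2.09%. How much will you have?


Formula: FV = PMT * ((1+r)^n - 1) / r
Growth factor: (1 + 0.0209)^6 = 1.132138
Numerator: 1.132138 - 1 = 0.132138
FV = $3,300.00 * 0.132138 / 0.0209 = $20,863.84

$20,863.84


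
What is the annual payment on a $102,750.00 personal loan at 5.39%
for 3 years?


Formula: PMT = PV * r / (1 - (1+r)^(-n))
Denominator: 1 - (1 + 0.0539)^(-3) = 0.145717
Numerator: $102,750.00 * 0.0539 = 5538.225
PMT = 5538.225 / 0.145717 = $38,006.73

$38,006.73


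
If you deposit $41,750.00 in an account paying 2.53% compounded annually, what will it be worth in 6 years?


Formula: FV = P * (1 + r)^n
Substituting: FV = $41,750.00 * (1 + 0.0253)^6
Growth factor: (1.0253)^6 = 1.161731
FV = $41,750.00 * 1.161731 = $48,502.29

$48,502.29


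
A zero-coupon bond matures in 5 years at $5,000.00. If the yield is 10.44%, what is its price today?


Formula: Price = FV / (1 + r)^n
Substituting: Price = $5,000.00 / (1 + 0.1044)^5
Discount factor: (1.1044)^5 = 1.642979
Price = $5,000.00 / 1.642979 = $3,043.25

$3,043.25


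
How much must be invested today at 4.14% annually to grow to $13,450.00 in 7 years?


Formula: PV = FV / (1 + r)^n
Substituting: PV = $13,450.00 / (1 + 0.0414)^7
Discount factor: (1.0414)^7 = 1.328382
PV = $13,450.00 / 1.328382 = $10,125.10

$10,125.10


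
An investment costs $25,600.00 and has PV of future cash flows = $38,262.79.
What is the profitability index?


Formula: PI = PV(cash flows) / initial investment
Substituting: PI = $38,262.79 / $25,600.00
PI = 1.4946

1.4946


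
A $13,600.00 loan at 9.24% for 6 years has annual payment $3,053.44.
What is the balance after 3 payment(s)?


Formula: Balance = PV*(1+r)^k - PMT*((1+r)^k - 1)/r
Growth: (1 + 0.0924)^3 = 1.303602
Accumulated factor: ((1+r)^k - 1)/r = 3.285738
Balance = $13,600.00 * 1.303602 - $3,053.44 * 3.285738
Balance = $7,696.19

$7,696.19


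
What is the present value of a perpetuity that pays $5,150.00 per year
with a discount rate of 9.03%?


Formula: PV = C / r
Substituting: PV = $5,150.00 / 0.0903
PV = $57,032.12

$57,032.12


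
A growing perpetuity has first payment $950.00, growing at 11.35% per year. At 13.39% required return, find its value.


Formula: PV = C / (r - g)
Spread: r - g = 0.1339 - 0.1135 = 0.0204
Substituting: PV = $950.00 / 0.0204
PV = $46,568.63

$46,568.63


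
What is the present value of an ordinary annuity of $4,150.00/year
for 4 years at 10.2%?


Formula: PV = PMT * (1 - (1+r)^(-n)) / r
Discount factor: (1 + 0.102)^(-4) = 0.678069
Bracket: 1 - 0.678069 = 0.321931
PV = $4,150.00 * 0.321931 / 0.102 = $13,098.19

$13,098.19


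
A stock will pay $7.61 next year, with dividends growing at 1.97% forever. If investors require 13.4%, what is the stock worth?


Formula: P = D1 / (r - g)
Spread: r - g = 0.134 - 0.0197 = 0.1143
Substituting: P = $7.61 / 0.1143
P = $66.58

$66.58


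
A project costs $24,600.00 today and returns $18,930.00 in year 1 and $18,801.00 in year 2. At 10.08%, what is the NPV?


Formula: NPV = C0 + C1/(1+r) + C2/(1+r)^2
Discount C1: $18,930.00 / (1 + 0.1008) = $17,196.58
Discount C2: $18,801.00 / (1 + 0.1008)^2 = $15,515.44
NPV = -$24,600.00 + $17,196.58 + $15,515.44 = $8,112.02

$8,112.02


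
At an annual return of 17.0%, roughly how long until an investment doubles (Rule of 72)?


Formula: Years ≈ 72 / r
Substituting: Years ≈ 72 / 17.0
Years ≈ 4.2

4.2 years


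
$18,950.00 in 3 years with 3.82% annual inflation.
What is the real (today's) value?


Formula: Real value = nominal / (1 + inflation)^years
Price level: (1 + 0.0382)^3 = 1.119033
Real value = $18,950.00 / 1.119033 = $16,934.26

$16,934.26


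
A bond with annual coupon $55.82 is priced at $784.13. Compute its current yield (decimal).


Formula: Current yield = annual coupon / price
Substituting: CY = $55.82 / $784.13
CY = 0.071187

0.071187


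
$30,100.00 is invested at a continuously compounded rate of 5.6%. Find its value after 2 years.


Formula: FV = P * e^(r*t)
Exponent: r*t = 0.056 * 2 = 0.112
e^(0.112) = 1.118513
FV = $30,100.00 * 1.118513 = $33,667.24

$33,667.24


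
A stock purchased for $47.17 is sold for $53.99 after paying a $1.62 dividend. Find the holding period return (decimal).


Formula: HPR = (P1 - P0 + D) / P0
Gain: $53.99 - $47.17 + $1.62 = $8.44
HPR = $8.44 / $47.17 = 0.1789

0.1789


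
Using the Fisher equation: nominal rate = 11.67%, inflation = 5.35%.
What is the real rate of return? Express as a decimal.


Formula: (1 + r_real) = (1 + r_nom) / (1 + inflation)
Substituting: (1 + r_real) = 1.1167 / 1.0535
(1 + r_real) = 1.059991
r_real = 1.059991 - 1 = 0.059991

0.059991


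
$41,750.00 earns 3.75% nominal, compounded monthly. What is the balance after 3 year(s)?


Formula: FV = P * (1 + r/m)^(m*t)
Period rate: r/m = 0.0375 / 12 = 0.003125
Total periods: m*t = 12 * 3 = 36
Growth factor: (1 + 0.003125)^36 = 1.118876
FV = $41,750.00 * 1.118876 = $46,713.07

$46,713.07


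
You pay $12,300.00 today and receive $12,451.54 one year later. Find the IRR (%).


Formula: IRR = C1/C0 - 1
Substituting: IRR = $12,451.54 / $12,300.00 - 1
Ratio: 1.01232 - 1 = 0.01232
IRR = 1.232%

1.232%


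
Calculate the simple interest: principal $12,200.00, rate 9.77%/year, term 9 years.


Formula: I = P * r * t
Substituting: I = $12,200.00 * 0.0977 * 9
Step: I = $12,200.00 * 0.8793
I = $10,727.46

$10,727.46


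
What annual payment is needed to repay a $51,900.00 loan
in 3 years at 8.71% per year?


Formula: PMT = PV * r / (1 - (1+r)^(-n))
Denominator: 1 - (1 + 0.0871)^(-3) = 0.22162
Numerator: $51,900.00 * 0.0871 = 4520.49
PMT = 4520.49 / 0.22162 = $20,397.46

$20,397.46


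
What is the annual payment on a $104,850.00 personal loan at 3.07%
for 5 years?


Formula: PMT = PV * r / (1 - (1+r)^(-n))
Denominator: 1 - (1 + 0.0307)^(-5) = 0.140316
Numerator: $104,850.00 * 0.0307 = 3218.895
PMT = 3218.895 / 0.140316 = $22,940.25

$22,940.25


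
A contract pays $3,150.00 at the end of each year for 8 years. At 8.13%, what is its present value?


Formula: PV = PMT * (1 - (1+r)^(-n)) / r
Discount factor: (1 + 0.0813)^(-8) = 0.535094
Bracket: 1 - 0.535094 = 0.464906
PV = $3,150.00 * 0.464906 / 0.0813 = $18,012.95

$18,012.95


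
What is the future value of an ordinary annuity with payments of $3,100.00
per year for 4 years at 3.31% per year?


Formula: FV = PMT * ((1+r)^n - 1) / r
Growth factor: (1 + 0.0331)^4 = 1.13912
Numerator: 1.13912 - 1 = 0.13912
FV = $3,100.00 * 0.13912 / 0.0331 = $13,029.36

$13,029.36


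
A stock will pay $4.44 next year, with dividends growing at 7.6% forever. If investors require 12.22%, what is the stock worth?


Formula: P = D1 / (r - g)
Spread: r - g = 0.1222 - 0.076 = 0.0462
Substituting: P = $4.44 / 0.0462
P = $96.10

$96.10


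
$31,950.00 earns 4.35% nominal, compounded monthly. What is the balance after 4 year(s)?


Formula: FV = P * (1 + r/m)^(m*t)
Period rate: r/m = 0.0435 / 12 = 0.003625
Total periods: m*t = 12 * 4 = 48
Growth factor: (1 + 0.003625)^48 = 1.189681
FV = $31,950.00 * 1.189681 = $38,010.31

$38,010.31


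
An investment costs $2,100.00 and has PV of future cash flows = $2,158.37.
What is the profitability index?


Formula: PI = PV(cash flows) / initial investment
Substituting: PI = $2,158.37 / $2,100.00
PI = 1.0278

1.0278


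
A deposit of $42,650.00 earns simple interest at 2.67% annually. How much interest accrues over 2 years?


Formula: I = P * r * t
Substituting: I = $42,650.00 * 0.0267 * 2
Step: I = $42,650.00 * 0.0534
I = $2,277.51

$2,277.51


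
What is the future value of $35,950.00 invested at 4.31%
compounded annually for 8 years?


Formula: FV = P * (1 + r)^n
Substituting: FV = $35,950.00 * (1 + 0.0431)^8
Growth factor: (1.0431)^8 = 1.401547
FV = $35,950.00 * 1.401547 = $50,385.60

$50,385.60


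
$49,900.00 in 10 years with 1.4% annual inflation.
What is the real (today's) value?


Formula: Real value = nominal / (1 + inflation)^years
Price level: (1 + 0.014)^10 = 1.149157
Real value = $49,900.00 / 1.149157 = $43,423.12

$43,423.12


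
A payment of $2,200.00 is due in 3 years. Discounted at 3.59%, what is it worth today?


Formula: PV = FV / (1 + r)^n
Substituting: PV = $2,200.00 / (1 + 0.0359)^3
Discount factor: (1.0359)^3 = 1.111613
PV = $2,200.00 / 1.111613 = $1,979.11

$1,979.11


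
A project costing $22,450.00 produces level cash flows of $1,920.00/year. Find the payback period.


Formula: Payback = investment / annual cash flow
Substituting: Payback = $22,450.00 / $1,920.00
Payback = 11.6927 years

11.6927 years


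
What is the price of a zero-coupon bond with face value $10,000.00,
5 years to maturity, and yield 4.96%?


Formula: Price = FV / (1 + r)^n
Substituting: Price = $10,000.00 / (1 + 0.0496)^5
Discount factor: (1.0496)^5 = 1.273852
Price = $10,000.00 / 1.273852 = $7,850.20

$7,850.20


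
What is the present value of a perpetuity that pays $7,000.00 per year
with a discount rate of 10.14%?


Formula: PV = C / r
Substituting: PV = $7,000.00 / 0.1014
PV = $69,033.53

$69,033.53


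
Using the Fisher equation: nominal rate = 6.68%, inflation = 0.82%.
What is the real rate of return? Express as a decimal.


Formula: (1 + r_real) = (1 + r_nom) / (1 + inflation)
Substituting: (1 + r_real) = 1.0668 / 1.0082
(1 + r_real) = 1.058123
r_real = 1.058123 - 1 = 0.058123

0.058123


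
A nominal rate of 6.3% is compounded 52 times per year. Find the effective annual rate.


Formula: EAR = (1 + r/m)^m - 1
Period rate: r/m = 0.063 / 52 = 0.001212
Compounding: (1 + 0.001212)^52 = 1.064986
EAR = 1.064986 - 1 = 0.064986

0.064986


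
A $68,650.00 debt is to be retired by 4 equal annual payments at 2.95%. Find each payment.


Formula: PMT = PV * r / (1 - (1+r)^(-n))
Denominator: 1 - (1 + 0.0295)^(-4) = 0.109786
Numerator: $68,650.00 * 0.0295 = 2025.175
PMT = 2025.175 / 0.109786 = $18,446.63

$18,446.63


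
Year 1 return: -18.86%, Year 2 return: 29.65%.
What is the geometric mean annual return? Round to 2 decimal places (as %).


Formula: Geometric mean = ((1+r1)*(1+r2))^(1/2) - 1
Product: (1 + -0.1886) * (1 + 0.2965) = 0.8114 * 1.2965 = 1.05198
Square root: 1.05198^0.5 = 1.025661
Geometric mean = 1.025661 - 1 = 0.025661
As percentage: 2.57%

2.57%


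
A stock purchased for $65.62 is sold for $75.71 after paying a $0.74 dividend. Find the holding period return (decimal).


Formula: HPR = (P1 - P0 + D) / P0
Gain: $75.71 - $65.62 + $0.74 = $10.83
HPR = $10.83 / $65.62 = 0.165

0.165


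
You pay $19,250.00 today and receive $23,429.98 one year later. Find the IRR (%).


Formula: IRR = C1/C0 - 1
Substituting: IRR = $23,429.98 / $19,250.00 - 1
Ratio: 1.217142 - 1 = 0.217142
IRR = 21.7142%

21.7142%


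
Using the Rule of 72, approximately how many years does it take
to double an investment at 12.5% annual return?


Formula: Years ≈ 72 / r
Substituting: Years ≈ 72 / 12.5
Years ≈ 5.8

5.8 years


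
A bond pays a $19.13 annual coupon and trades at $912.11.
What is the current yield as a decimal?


Formula: Current yield = annual coupon / price
Substituting: CY = $19.13 / $912.11
CY = 0.020973

0.020973


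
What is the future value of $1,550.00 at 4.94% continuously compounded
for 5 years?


Formula: FV = P * e^(r*t)
Exponent: r*t = 0.0494 * 5 = 0.247
e^(0.247) = 1.280179
FV = $1,550.00 * 1.280179 = $1,984.28

$1,984.28


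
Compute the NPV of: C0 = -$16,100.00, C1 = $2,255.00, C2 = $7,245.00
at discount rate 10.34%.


Formula: NPV = C0 + C1/(1+r) + C2/(1+r)^2
Discount C1: $2,255.00 / (1 + 0.1034) = $2,043.68
Discount C2: $7,245.00 / (1 + 0.1034)^2 = $5,950.76
NPV = -$16,100.00 + $2,043.68 + $5,950.76 = -$8,105.56

-$8,105.56


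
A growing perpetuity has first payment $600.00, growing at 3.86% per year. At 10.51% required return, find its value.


Formula: PV = C / (r - g)
Spread: r - g = 0.1051 - 0.0386 = 0.0665
Substituting: PV = $600.00 / 0.0665
PV = $9,022.56

$9,022.56


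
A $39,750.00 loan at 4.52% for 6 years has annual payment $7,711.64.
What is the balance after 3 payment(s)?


Formula: Balance = PV*(1+r)^k - PMT*((1+r)^k - 1)/r
Growth: (1 + 0.0452)^3 = 1.141821
Accumulated factor: ((1+r)^k - 1)/r = 3.137643
Balance = $39,750.00 * 1.141821 - $7,711.64 * 3.137643
Balance = $21,191.03

$21,191.03


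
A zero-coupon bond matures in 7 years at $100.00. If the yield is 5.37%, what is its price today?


Formula: Price = FV / (1 + r)^n
Substituting: Price = $100.00 / (1 + 0.0537)^7
Discount factor: (1.0537)^7 = 1.442178
Price = $100.00 / 1.442178 = $69.34

$69.34


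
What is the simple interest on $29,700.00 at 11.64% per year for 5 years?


Formula: I = P * r * t
Substituting: I = $29,700.00 * 0.1164 * 5
Step: I = $29,700.00 * 0.582
I = $17,285.40

$17,285.40


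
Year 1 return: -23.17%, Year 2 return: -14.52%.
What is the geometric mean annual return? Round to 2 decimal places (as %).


Formula: Geometric mean = ((1+r1)*(1+r2))^(1/2) - 1
Product: (1 + -0.2317) * (1 + -0.1452) = 0.7683 * 0.8548 = 0.656743
Square root: 0.656743^0.5 = 0.810397
Geometric mean = 0.810397 - 1 = -0.189603
As percentage: -18.96%

-18.96%


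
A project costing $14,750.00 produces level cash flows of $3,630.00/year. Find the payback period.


Formula: Payback = investment / annual cash flow
Substituting: Payback = $14,750.00 / $3,630.00
Payback = 4.0634 years

4.0634 years


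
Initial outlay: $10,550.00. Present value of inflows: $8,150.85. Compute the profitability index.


Formula: PI = PV(cash flows) / initial investment
Substituting: PI = $8,150.85 / $10,550.00
PI = 0.7726

0.7726


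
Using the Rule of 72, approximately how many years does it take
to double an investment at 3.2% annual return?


Formula: Years ≈ 72 / r
Substituting: Years ≈ 72 / 3.2
Years ≈ 22.5

22.5 years


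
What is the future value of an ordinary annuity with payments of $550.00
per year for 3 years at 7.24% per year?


Formula: FV = PMT * ((1+r)^n - 1) / r
Growth factor: (1 + 0.0724)^3 = 1.233305
Numerator: 1.233305 - 1 = 0.233305
FV = $550.00 * 0.233305 / 0.0724 = $1,772.34

$1,772.34


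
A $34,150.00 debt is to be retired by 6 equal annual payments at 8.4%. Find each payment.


Formula: PMT = PV * r / (1 - (1+r)^(-n))
Denominator: 1 - (1 + 0.084)^(-6) = 0.383654
Numerator: $34,150.00 * 0.084 = 2868.6
PMT = 2868.6 / 0.383654 = $7,477.04

$7,477.04


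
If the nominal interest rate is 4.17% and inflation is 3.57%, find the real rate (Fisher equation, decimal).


Formula: (1 + r_real) = (1 + r_nom) / (1 + inflation)
Substituting: (1 + r_real) = 1.0417 / 1.0357
(1 + r_real) = 1.005793
r_real = 1.005793 - 1 = 0.005793

0.005793


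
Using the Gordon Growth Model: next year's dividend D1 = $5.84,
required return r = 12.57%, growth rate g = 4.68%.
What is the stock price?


Formula: P = D1 / (r - g)
Spread: r - g = 0.1257 - 0.0468 = 0.0789
Substituting: P = $5.84 / 0.0789
P = $74.02

$74.02


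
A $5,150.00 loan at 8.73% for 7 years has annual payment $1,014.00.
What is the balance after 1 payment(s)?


Formula: Balance = PV*(1+r)^k - PMT*((1+r)^k - 1)/r
Growth: (1 + 0.0873)^1 = 1.0873
Accumulated factor: ((1+r)^k - 1)/r = 1.0
Balance = $5,150.00 * 1.0873 - $1,014.00 * 1.0
Balance = $4,585.60

$4,585.60


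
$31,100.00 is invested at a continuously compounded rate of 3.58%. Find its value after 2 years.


Formula: FV = P * e^(r*t)
Exponent: r*t = 0.0358 * 2 = 0.0716
e^(0.0716) = 1.074226
FV = $31,100.00 * 1.074226 = $33,408.42

$33,408.42


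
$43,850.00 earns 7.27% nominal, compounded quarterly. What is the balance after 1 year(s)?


Formula: FV = P * (1 + r/m)^(m*t)
Period rate: r/m = 0.0727 / 4 = 0.018175
Total periods: m*t = 4 * 1 = 4
Growth factor: (1 + 0.018175)^4 = 1.074706
FV = $43,850.00 * 1.074706 = $47,125.86

$47,125.86


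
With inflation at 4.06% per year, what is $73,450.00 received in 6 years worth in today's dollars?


Formula: Real value = nominal / (1 + inflation)^years
Price level: (1 + 0.0406)^6 = 1.269705
Real value = $73,450.00 / 1.269705 = $57,848.07

$57,848.07


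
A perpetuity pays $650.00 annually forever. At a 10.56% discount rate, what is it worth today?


Formula: PV = C / r
Substituting: PV = $650.00 / 0.1056
PV = $6,155.30

$6,155.30


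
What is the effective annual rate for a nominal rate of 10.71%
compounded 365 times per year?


Formula: EAR = (1 + r/m)^m - 1
Period rate: r/m = 0.1071 / 365 = 0.000293
Compounding: (1 + 0.000293)^365 = 1.113028
EAR = 1.113028 - 1 = 0.113028

0.113028


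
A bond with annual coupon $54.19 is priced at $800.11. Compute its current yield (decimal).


Formula: Current yield = annual coupon / price
Substituting: CY = $54.19 / $800.11
CY = 0.067728

0.067728


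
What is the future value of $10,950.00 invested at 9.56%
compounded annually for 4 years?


Formula: FV = P * (1 + r)^n
Substituting: FV = $10,950.00 * (1 + 0.0956)^4
Growth factor: (1.0956)^4 = 1.440815
FV = $10,950.00 * 1.440815 = $15,776.92

$15,776.92


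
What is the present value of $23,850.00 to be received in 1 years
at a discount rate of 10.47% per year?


Formula: PV = FV / (1 + r)^n
Substituting: PV = $23,850.00 / (1 + 0.1047)^1
Discount factor: (1.1047)^1 = 1.1047
PV = $23,850.00 / 1.1047 = $21,589.57

$21,589.57


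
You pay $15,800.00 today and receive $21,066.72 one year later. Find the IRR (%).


Formula: IRR = C1/C0 - 1
Substituting: IRR = $21,066.72 / $15,800.00 - 1
Ratio: 1.333337 - 1 = 0.333337
IRR = 33.3337%

33.3337%


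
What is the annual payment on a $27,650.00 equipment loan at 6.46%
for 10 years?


Formula: PMT = PV * r / (1 - (1+r)^(-n))
Denominator: 1 - (1 + 0.0646)^(-10) = 0.465269
Numerator: $27,650.00 * 0.0646 = 1786.19
PMT = 1786.19 / 0.465269 = $3,839.05

$3,839.05


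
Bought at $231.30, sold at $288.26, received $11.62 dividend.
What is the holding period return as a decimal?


Formula: HPR = (P1 - P0 + D) / P0
Gain: $288.26 - $231.30 + $11.62 = $68.58
HPR = $68.58 / $231.30 = 0.2965

0.2965


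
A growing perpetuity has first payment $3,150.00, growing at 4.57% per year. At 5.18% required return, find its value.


Formula: PV = C / (r - g)
Spread: r - g = 0.0518 - 0.0457 = 0.0061
Substituting: PV = $3,150.00 / 0.0061
PV = $516,393.44

$516,393.44


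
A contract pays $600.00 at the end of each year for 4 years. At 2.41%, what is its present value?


Formula: PV = PMT * (1 - (1+r)^(-n)) / r
Discount factor: (1 + 0.0241)^(-4) = 0.90914
Bracket: 1 - 0.90914 = 0.09086
PV = $600.00 * 0.09086 / 0.0241 = $2,262.09

$2,262.09


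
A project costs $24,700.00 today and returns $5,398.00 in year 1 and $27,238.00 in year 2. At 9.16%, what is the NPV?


Formula: NPV = C0 + C1/(1+r) + C2/(1+r)^2
Discount C1: $5,398.00 / (1 + 0.0916) = $4,945.03
Discount C2: $27,238.00 / (1 + 0.0916)^2 = $22,858.52
NPV = -$24,700.00 + $4,945.03 + $22,858.52 = $3,103.56

$3,103.56


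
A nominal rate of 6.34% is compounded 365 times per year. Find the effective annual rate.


Formula: EAR = (1 + r/m)^m - 1
Period rate: r/m = 0.0634 / 365 = 0.000174
Compounding: (1 + 0.000174)^365 = 1.065447
EAR = 1.065447 - 1 = 0.065447

0.065447
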